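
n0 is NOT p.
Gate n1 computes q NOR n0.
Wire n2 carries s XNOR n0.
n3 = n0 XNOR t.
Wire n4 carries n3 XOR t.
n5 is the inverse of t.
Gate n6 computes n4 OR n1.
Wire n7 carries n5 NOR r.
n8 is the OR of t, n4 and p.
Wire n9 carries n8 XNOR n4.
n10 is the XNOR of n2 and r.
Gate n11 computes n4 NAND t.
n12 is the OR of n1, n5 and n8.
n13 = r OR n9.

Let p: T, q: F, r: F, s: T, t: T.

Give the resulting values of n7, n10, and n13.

n0 = NOT p = NOT T = F
n2 = s XNOR n0 = T XNOR F = F
n3 = n0 XNOR t = F XNOR T = F
n4 = n3 XOR t = F XOR T = T
n5 = NOT t = NOT T = F
n7 = n5 NOR r = F NOR F = T
n8 = t OR n4 OR p = T OR T OR T = T
n9 = n8 XNOR n4 = T XNOR T = T
n10 = n2 XNOR r = F XNOR F = T
n13 = r OR n9 = F OR T = T

n7 = T, n10 = T, n13 = T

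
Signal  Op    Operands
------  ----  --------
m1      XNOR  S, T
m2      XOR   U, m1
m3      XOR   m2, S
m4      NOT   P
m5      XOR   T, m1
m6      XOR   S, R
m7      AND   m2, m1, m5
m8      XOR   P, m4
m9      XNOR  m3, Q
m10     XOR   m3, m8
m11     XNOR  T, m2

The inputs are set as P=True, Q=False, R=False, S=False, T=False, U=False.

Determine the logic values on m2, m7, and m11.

m2 = True, m7 = True, m11 = False

m1 = S XNOR T = False XNOR False = True
m2 = U XOR m1 = False XOR True = True
m5 = T XOR m1 = False XOR True = True
m7 = m2 AND m1 AND m5 = True AND True AND True = True
m11 = T XNOR m2 = False XNOR True = False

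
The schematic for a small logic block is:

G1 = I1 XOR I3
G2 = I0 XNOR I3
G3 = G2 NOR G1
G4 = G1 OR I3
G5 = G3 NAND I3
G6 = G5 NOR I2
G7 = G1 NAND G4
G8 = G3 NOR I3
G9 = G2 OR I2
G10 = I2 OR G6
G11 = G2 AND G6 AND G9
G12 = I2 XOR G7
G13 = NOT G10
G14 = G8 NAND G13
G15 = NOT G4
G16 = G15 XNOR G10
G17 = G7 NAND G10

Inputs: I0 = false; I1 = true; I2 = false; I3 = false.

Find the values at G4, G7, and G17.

G1 = I1 XOR I3 = true XOR false = true
G2 = I0 XNOR I3 = false XNOR false = true
G3 = G2 NOR G1 = true NOR true = false
G4 = G1 OR I3 = true OR false = true
G5 = G3 NAND I3 = false NAND false = true
G6 = G5 NOR I2 = true NOR false = false
G7 = G1 NAND G4 = true NAND true = false
G10 = I2 OR G6 = false OR false = false
G17 = G7 NAND G10 = false NAND false = true

G4 = true, G7 = false, G17 = true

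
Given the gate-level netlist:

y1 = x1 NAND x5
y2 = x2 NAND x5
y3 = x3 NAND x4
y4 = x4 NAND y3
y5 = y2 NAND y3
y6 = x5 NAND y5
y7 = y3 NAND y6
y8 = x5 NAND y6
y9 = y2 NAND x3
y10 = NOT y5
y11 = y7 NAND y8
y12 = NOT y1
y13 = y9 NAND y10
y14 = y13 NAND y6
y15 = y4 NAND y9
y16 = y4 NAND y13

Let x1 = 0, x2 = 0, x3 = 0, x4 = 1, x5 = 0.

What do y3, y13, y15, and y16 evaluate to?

y2 = x2 NAND x5 = 0 NAND 0 = 1
y3 = x3 NAND x4 = 0 NAND 1 = 1
y4 = x4 NAND y3 = 1 NAND 1 = 0
y5 = y2 NAND y3 = 1 NAND 1 = 0
y9 = y2 NAND x3 = 1 NAND 0 = 1
y10 = NOT y5 = NOT 0 = 1
y13 = y9 NAND y10 = 1 NAND 1 = 0
y15 = y4 NAND y9 = 0 NAND 1 = 1
y16 = y4 NAND y13 = 0 NAND 0 = 1

y3 = 1, y13 = 0, y15 = 1, y16 = 1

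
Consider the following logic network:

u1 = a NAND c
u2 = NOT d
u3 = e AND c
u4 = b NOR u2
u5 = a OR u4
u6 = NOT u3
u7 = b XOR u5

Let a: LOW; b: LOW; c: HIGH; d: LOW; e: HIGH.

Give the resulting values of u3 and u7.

u2 = NOT d = NOT LOW = HIGH
u3 = e AND c = HIGH AND HIGH = HIGH
u4 = b NOR u2 = LOW NOR HIGH = LOW
u5 = a OR u4 = LOW OR LOW = LOW
u7 = b XOR u5 = LOW XOR LOW = LOW

u3 = HIGH, u7 = LOW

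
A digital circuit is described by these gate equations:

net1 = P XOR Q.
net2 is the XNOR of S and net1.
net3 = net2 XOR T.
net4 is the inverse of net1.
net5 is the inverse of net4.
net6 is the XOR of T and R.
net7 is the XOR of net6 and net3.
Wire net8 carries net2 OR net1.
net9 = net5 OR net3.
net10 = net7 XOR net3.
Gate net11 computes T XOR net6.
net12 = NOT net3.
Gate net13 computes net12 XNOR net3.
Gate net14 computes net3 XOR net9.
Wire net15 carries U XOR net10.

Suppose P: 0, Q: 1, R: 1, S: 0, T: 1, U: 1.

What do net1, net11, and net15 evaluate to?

net1 = P XOR Q = 0 XOR 1 = 1
net2 = S XNOR net1 = 0 XNOR 1 = 0
net3 = net2 XOR T = 0 XOR 1 = 1
net6 = T XOR R = 1 XOR 1 = 0
net7 = net6 XOR net3 = 0 XOR 1 = 1
net10 = net7 XOR net3 = 1 XOR 1 = 0
net11 = T XOR net6 = 1 XOR 0 = 1
net15 = U XOR net10 = 1 XOR 0 = 1

net1 = 1, net11 = 1, net15 = 1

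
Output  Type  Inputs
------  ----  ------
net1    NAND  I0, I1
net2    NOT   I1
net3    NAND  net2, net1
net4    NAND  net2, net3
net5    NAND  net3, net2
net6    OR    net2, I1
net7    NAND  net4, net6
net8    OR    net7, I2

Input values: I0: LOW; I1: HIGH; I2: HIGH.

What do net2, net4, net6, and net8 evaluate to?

net2 = LOW, net4 = HIGH, net6 = HIGH, net8 = HIGH

net1 = I0 NAND I1 = LOW NAND HIGH = HIGH
net2 = NOT I1 = NOT HIGH = LOW
net3 = net2 NAND net1 = LOW NAND HIGH = HIGH
net4 = net2 NAND net3 = LOW NAND HIGH = HIGH
net6 = net2 OR I1 = LOW OR HIGH = HIGH
net7 = net4 NAND net6 = HIGH NAND HIGH = LOW
net8 = net7 OR I2 = LOW OR HIGH = HIGH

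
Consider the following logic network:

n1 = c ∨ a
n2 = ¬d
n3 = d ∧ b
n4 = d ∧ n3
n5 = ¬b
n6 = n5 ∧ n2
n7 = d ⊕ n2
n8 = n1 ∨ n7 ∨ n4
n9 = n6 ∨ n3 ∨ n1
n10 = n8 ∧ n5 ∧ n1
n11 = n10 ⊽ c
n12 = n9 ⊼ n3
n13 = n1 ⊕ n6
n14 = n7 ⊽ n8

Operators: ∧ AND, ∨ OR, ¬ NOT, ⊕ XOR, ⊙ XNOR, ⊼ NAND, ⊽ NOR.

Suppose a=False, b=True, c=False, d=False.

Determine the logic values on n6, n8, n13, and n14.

n6 = False, n8 = True, n13 = False, n14 = False

n1 = c OR a = False OR False = False
n2 = NOT d = NOT False = True
n3 = d AND b = False AND True = False
n4 = d AND n3 = False AND False = False
n5 = NOT b = NOT True = False
n6 = n5 AND n2 = False AND True = False
n7 = d XOR n2 = False XOR True = True
n8 = n1 OR n7 OR n4 = False OR True OR False = True
n13 = n1 XOR n6 = False XOR False = False
n14 = n7 NOR n8 = True NOR True = False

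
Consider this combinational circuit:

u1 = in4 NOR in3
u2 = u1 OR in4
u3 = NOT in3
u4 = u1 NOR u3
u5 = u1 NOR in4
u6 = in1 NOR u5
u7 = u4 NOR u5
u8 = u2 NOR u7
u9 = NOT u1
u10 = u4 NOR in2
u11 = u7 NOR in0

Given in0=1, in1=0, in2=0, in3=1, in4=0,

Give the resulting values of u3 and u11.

u3 = 0, u11 = 0

u1 = in4 NOR in3 = 0 NOR 1 = 0
u3 = NOT in3 = NOT 1 = 0
u4 = u1 NOR u3 = 0 NOR 0 = 1
u5 = u1 NOR in4 = 0 NOR 0 = 1
u7 = u4 NOR u5 = 1 NOR 1 = 0
u11 = u7 NOR in0 = 0 NOR 1 = 0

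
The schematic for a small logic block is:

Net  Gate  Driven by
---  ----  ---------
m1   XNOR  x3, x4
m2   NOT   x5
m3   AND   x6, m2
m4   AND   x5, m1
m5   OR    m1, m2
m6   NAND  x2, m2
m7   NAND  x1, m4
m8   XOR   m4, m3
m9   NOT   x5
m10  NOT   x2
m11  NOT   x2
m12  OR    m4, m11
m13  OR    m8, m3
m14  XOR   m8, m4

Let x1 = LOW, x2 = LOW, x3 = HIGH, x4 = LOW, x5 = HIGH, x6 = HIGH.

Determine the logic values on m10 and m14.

m10 = HIGH; m14 = LOW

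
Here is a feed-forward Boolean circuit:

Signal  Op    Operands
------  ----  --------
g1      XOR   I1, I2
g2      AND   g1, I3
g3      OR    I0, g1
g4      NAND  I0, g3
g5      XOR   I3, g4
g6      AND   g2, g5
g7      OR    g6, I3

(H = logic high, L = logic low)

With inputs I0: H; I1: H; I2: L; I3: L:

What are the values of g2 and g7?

g2 = L; g7 = L

g1 = I1 XOR I2 = H XOR L = H
g2 = g1 AND I3 = H AND L = L
g3 = I0 OR g1 = H OR H = H
g4 = I0 NAND g3 = H NAND H = L
g5 = I3 XOR g4 = L XOR L = L
g6 = g2 AND g5 = L AND L = L
g7 = g6 OR I3 = L OR L = L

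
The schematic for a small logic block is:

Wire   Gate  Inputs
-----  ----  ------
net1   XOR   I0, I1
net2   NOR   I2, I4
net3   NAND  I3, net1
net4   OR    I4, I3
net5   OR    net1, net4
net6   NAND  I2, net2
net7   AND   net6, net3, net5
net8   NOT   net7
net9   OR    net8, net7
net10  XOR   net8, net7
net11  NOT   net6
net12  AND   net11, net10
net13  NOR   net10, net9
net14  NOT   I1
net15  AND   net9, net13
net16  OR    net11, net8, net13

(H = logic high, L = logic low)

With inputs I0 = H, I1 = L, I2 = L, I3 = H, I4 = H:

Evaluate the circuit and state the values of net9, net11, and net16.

net1 = I0 XOR I1 = H XOR L = H
net2 = I2 NOR I4 = L NOR H = L
net3 = I3 NAND net1 = H NAND H = L
net4 = I4 OR I3 = H OR H = H
net5 = net1 OR net4 = H OR H = H
net6 = I2 NAND net2 = L NAND L = H
net7 = net6 AND net3 AND net5 = H AND L AND H = L
net8 = NOT net7 = NOT L = H
net9 = net8 OR net7 = H OR L = H
net10 = net8 XOR net7 = H XOR L = H
net11 = NOT net6 = NOT H = L
net13 = net10 NOR net9 = H NOR H = L
net16 = net11 OR net8 OR net13 = L OR H OR L = H

net9 = H; net11 = L; net16 = H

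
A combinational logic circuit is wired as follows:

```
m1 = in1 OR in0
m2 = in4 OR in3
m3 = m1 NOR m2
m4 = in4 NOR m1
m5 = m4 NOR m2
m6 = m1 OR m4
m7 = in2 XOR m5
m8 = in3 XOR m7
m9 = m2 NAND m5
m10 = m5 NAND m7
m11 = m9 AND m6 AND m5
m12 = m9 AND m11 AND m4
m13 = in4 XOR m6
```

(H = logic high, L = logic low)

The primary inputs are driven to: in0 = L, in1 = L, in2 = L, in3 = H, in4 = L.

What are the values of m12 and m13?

m1 = in1 OR in0 = L OR L = L
m2 = in4 OR in3 = L OR H = H
m4 = in4 NOR m1 = L NOR L = H
m5 = m4 NOR m2 = H NOR H = L
m6 = m1 OR m4 = L OR H = H
m9 = m2 NAND m5 = H NAND L = H
m11 = m9 AND m6 AND m5 = H AND H AND L = L
m12 = m9 AND m11 AND m4 = H AND L AND H = L
m13 = in4 XOR m6 = L XOR H = H

m12 = L, m13 = H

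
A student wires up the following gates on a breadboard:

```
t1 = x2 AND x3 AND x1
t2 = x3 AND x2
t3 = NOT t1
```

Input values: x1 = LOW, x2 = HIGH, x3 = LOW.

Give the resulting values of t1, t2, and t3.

t1 = LOW, t2 = LOW, t3 = HIGH

t1 = x2 AND x3 AND x1 = HIGH AND LOW AND LOW = LOW
t2 = x3 AND x2 = LOW AND HIGH = LOW
t3 = NOT t1 = NOT LOW = HIGH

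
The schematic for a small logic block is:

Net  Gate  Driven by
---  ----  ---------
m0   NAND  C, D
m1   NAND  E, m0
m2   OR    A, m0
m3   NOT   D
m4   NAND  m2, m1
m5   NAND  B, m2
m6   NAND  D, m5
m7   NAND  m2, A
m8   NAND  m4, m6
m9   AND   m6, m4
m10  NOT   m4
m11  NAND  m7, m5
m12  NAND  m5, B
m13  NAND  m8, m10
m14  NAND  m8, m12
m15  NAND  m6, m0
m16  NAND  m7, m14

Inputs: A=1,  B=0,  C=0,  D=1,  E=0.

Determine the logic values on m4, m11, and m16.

m4 = 0  m11 = 1  m16 = 1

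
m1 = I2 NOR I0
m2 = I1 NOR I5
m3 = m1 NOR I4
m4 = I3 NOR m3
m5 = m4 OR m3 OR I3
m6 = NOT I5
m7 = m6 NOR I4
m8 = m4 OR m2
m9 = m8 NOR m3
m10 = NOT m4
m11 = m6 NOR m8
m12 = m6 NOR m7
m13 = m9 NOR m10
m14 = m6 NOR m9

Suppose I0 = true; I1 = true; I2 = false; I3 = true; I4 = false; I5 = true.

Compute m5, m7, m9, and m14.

m5 = true  m7 = true  m9 = false  m14 = true

m1 = I2 NOR I0 = false NOR true = false
m2 = I1 NOR I5 = true NOR true = false
m3 = m1 NOR I4 = false NOR false = true
m4 = I3 NOR m3 = true NOR true = false
m5 = m4 OR m3 OR I3 = false OR true OR true = true
m6 = NOT I5 = NOT true = false
m7 = m6 NOR I4 = false NOR false = true
m8 = m4 OR m2 = false OR false = false
m9 = m8 NOR m3 = false NOR true = false
m14 = m6 NOR m9 = false NOR false = true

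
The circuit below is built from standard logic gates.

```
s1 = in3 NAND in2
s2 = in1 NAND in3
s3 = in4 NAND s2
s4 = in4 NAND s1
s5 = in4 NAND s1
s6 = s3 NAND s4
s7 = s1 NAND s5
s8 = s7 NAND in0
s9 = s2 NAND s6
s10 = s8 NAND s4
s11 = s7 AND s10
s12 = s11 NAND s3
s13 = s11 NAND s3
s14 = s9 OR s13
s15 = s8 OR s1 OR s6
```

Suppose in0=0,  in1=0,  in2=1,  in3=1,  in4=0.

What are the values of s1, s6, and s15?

s1 = 0, s6 = 0, s15 = 1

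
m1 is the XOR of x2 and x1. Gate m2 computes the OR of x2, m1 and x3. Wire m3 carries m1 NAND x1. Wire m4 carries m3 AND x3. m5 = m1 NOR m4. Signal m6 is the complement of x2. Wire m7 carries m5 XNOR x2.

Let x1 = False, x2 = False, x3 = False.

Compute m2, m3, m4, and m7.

m1 = x2 XOR x1 = False XOR False = False
m2 = x2 OR m1 OR x3 = False OR False OR False = False
m3 = m1 NAND x1 = False NAND False = True
m4 = m3 AND x3 = True AND False = False
m5 = m1 NOR m4 = False NOR False = True
m7 = m5 XNOR x2 = True XNOR False = False

m2 = False, m3 = True, m4 = False, m7 = False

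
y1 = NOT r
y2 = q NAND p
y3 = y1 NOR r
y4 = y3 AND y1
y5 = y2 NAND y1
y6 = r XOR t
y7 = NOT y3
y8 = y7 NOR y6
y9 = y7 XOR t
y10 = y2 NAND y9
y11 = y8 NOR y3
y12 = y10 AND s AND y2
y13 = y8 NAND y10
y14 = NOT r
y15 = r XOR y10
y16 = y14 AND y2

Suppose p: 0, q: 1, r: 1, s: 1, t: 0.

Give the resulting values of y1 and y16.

y1 = NOT r = NOT 1 = 0
y2 = q NAND p = 1 NAND 0 = 1
y14 = NOT r = NOT 1 = 0
y16 = y14 AND y2 = 0 AND 1 = 0

y1 = 0; y16 = 0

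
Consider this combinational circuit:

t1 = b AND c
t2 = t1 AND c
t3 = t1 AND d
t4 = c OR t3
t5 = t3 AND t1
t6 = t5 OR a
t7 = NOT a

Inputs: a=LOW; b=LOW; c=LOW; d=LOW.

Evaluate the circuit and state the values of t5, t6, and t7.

t1 = b AND c = LOW AND LOW = LOW
t3 = t1 AND d = LOW AND LOW = LOW
t5 = t3 AND t1 = LOW AND LOW = LOW
t6 = t5 OR a = LOW OR LOW = LOW
t7 = NOT a = NOT LOW = HIGH

t5 = LOW; t6 = LOW; t7 = HIGH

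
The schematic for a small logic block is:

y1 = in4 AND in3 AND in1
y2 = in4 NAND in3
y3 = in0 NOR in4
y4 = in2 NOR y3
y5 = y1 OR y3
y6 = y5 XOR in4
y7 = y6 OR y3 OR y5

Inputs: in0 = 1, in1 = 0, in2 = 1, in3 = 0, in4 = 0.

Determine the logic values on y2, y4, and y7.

y2 = 1, y4 = 0, y7 = 0

y1 = in4 AND in3 AND in1 = 0 AND 0 AND 0 = 0
y2 = in4 NAND in3 = 0 NAND 0 = 1
y3 = in0 NOR in4 = 1 NOR 0 = 0
y4 = in2 NOR y3 = 1 NOR 0 = 0
y5 = y1 OR y3 = 0 OR 0 = 0
y6 = y5 XOR in4 = 0 XOR 0 = 0
y7 = y6 OR y3 OR y5 = 0 OR 0 OR 0 = 0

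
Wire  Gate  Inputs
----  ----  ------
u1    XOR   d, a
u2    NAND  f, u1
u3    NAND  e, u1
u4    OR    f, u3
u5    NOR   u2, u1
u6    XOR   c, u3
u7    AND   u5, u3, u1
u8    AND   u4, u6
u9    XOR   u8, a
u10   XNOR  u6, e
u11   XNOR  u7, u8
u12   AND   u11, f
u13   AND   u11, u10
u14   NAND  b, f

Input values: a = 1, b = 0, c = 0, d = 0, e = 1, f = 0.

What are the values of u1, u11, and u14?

u1 = 1, u11 = 1, u14 = 1

u1 = d XOR a = 0 XOR 1 = 1
u2 = f NAND u1 = 0 NAND 1 = 1
u3 = e NAND u1 = 1 NAND 1 = 0
u4 = f OR u3 = 0 OR 0 = 0
u5 = u2 NOR u1 = 1 NOR 1 = 0
u6 = c XOR u3 = 0 XOR 0 = 0
u7 = u5 AND u3 AND u1 = 0 AND 0 AND 1 = 0
u8 = u4 AND u6 = 0 AND 0 = 0
u11 = u7 XNOR u8 = 0 XNOR 0 = 1
u14 = b NAND f = 0 NAND 0 = 1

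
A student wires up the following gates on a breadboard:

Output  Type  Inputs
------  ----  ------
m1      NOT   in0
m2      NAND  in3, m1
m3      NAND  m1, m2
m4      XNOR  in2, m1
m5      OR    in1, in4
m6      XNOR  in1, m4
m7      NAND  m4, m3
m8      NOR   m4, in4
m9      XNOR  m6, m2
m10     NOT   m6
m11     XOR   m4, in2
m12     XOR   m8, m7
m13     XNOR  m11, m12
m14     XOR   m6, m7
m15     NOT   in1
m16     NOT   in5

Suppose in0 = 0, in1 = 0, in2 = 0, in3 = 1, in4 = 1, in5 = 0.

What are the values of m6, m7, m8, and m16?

m1 = NOT in0 = NOT 0 = 1
m2 = in3 NAND m1 = 1 NAND 1 = 0
m3 = m1 NAND m2 = 1 NAND 0 = 1
m4 = in2 XNOR m1 = 0 XNOR 1 = 0
m6 = in1 XNOR m4 = 0 XNOR 0 = 1
m7 = m4 NAND m3 = 0 NAND 1 = 1
m8 = m4 NOR in4 = 0 NOR 1 = 0
m16 = NOT in5 = NOT 0 = 1

m6 = 1, m7 = 1, m8 = 0, m16 = 1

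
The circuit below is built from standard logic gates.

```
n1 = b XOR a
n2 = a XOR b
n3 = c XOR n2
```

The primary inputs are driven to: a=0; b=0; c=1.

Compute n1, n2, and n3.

n1 = 0, n2 = 0, n3 = 1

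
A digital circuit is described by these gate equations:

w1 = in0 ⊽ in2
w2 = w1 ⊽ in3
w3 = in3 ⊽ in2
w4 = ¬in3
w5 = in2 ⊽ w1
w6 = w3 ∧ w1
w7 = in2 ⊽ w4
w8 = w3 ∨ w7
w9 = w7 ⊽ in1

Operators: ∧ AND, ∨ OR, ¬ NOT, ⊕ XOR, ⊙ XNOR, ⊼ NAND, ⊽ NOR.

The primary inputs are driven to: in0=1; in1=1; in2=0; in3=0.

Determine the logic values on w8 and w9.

w8 = 1; w9 = 0

w3 = in3 NOR in2 = 0 NOR 0 = 1
w4 = NOT in3 = NOT 0 = 1
w7 = in2 NOR w4 = 0 NOR 1 = 0
w8 = w3 OR w7 = 1 OR 0 = 1
w9 = w7 NOR in1 = 0 NOR 1 = 0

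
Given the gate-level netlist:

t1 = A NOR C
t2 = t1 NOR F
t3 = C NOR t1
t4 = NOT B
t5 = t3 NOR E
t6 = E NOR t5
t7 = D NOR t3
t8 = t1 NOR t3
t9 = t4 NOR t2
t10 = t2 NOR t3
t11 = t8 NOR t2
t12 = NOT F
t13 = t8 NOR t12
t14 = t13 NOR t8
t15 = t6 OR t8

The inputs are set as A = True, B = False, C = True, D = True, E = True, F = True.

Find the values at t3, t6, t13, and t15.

t3 = False; t6 = False; t13 = False; t15 = True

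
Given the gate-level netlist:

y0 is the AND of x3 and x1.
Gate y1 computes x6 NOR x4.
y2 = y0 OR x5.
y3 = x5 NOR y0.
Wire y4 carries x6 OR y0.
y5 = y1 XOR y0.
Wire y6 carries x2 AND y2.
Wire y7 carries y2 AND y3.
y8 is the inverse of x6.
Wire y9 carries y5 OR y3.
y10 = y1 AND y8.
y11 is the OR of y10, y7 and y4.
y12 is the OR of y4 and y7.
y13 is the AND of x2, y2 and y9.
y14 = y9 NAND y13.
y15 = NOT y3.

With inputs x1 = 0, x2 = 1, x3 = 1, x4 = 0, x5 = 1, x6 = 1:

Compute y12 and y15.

y0 = x3 AND x1 = 1 AND 0 = 0
y2 = y0 OR x5 = 0 OR 1 = 1
y3 = x5 NOR y0 = 1 NOR 0 = 0
y4 = x6 OR y0 = 1 OR 0 = 1
y7 = y2 AND y3 = 1 AND 0 = 0
y12 = y4 OR y7 = 1 OR 0 = 1
y15 = NOT y3 = NOT 0 = 1

y12 = 1; y15 = 1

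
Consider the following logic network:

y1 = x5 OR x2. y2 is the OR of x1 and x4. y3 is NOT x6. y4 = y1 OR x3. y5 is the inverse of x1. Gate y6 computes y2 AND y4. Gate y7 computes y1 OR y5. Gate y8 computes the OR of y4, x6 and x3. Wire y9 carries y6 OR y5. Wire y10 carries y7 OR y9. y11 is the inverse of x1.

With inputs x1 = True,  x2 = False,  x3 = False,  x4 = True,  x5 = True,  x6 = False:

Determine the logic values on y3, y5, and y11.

y3 = True  y5 = False  y11 = False

y3 = NOT x6 = NOT False = True
y5 = NOT x1 = NOT True = False
y11 = NOT x1 = NOT True = False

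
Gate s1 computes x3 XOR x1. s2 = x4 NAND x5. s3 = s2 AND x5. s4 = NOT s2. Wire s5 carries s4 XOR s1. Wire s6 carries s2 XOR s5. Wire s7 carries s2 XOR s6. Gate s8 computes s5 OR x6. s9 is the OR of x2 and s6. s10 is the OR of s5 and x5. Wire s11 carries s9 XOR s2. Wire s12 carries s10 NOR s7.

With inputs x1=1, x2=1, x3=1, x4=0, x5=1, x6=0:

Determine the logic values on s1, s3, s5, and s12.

s1 = x3 XOR x1 = 1 XOR 1 = 0
s2 = x4 NAND x5 = 0 NAND 1 = 1
s3 = s2 AND x5 = 1 AND 1 = 1
s4 = NOT s2 = NOT 1 = 0
s5 = s4 XOR s1 = 0 XOR 0 = 0
s6 = s2 XOR s5 = 1 XOR 0 = 1
s7 = s2 XOR s6 = 1 XOR 1 = 0
s10 = s5 OR x5 = 0 OR 1 = 1
s12 = s10 NOR s7 = 1 NOR 0 = 0

s1 = 0; s3 = 1; s5 = 0; s12 = 0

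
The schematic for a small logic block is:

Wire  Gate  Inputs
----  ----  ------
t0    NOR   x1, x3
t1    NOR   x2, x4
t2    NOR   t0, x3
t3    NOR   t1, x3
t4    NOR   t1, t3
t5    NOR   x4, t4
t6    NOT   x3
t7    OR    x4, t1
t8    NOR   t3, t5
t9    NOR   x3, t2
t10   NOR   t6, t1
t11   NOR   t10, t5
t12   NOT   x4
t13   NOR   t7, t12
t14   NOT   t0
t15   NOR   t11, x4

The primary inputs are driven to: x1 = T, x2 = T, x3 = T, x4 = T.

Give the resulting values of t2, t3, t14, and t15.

t2 = F; t3 = F; t14 = T; t15 = F

t0 = x1 NOR x3 = T NOR T = F
t1 = x2 NOR x4 = T NOR T = F
t2 = t0 NOR x3 = F NOR T = F
t3 = t1 NOR x3 = F NOR T = F
t4 = t1 NOR t3 = F NOR F = T
t5 = x4 NOR t4 = T NOR T = F
t6 = NOT x3 = NOT T = F
t10 = t6 NOR t1 = F NOR F = T
t11 = t10 NOR t5 = T NOR F = F
t14 = NOT t0 = NOT F = T
t15 = t11 NOR x4 = F NOR T = F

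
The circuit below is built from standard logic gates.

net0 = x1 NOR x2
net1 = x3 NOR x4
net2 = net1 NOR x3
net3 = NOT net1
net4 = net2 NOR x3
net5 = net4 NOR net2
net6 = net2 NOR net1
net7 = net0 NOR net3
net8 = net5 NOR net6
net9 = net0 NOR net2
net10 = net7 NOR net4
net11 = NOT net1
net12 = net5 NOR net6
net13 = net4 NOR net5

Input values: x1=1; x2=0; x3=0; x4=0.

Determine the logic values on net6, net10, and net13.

net0 = x1 NOR x2 = 1 NOR 0 = 0
net1 = x3 NOR x4 = 0 NOR 0 = 1
net2 = net1 NOR x3 = 1 NOR 0 = 0
net3 = NOT net1 = NOT 1 = 0
net4 = net2 NOR x3 = 0 NOR 0 = 1
net5 = net4 NOR net2 = 1 NOR 0 = 0
net6 = net2 NOR net1 = 0 NOR 1 = 0
net7 = net0 NOR net3 = 0 NOR 0 = 1
net10 = net7 NOR net4 = 1 NOR 1 = 0
net13 = net4 NOR net5 = 1 NOR 0 = 0

net6 = 0, net10 = 0, net13 = 0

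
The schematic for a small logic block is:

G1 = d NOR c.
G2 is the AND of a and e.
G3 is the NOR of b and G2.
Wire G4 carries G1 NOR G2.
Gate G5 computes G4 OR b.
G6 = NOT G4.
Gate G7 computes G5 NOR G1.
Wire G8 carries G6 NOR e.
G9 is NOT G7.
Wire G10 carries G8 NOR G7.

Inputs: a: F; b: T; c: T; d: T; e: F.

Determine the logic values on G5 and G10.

G5 = T, G10 = F

G1 = d NOR c = T NOR T = F
G2 = a AND e = F AND F = F
G4 = G1 NOR G2 = F NOR F = T
G5 = G4 OR b = T OR T = T
G6 = NOT G4 = NOT T = F
G7 = G5 NOR G1 = T NOR F = F
G8 = G6 NOR e = F NOR F = T
G10 = G8 NOR G7 = T NOR F = F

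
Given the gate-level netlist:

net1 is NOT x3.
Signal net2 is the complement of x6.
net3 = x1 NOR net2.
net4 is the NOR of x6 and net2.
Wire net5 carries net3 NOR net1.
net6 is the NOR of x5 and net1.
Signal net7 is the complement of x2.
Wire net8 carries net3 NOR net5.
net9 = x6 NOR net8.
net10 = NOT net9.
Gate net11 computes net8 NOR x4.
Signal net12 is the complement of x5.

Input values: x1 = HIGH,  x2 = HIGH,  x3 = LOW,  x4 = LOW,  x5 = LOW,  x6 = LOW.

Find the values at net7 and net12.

net7 = LOW  net12 = HIGH

net7 = NOT x2 = NOT HIGH = LOW
net12 = NOT x5 = NOT LOW = HIGH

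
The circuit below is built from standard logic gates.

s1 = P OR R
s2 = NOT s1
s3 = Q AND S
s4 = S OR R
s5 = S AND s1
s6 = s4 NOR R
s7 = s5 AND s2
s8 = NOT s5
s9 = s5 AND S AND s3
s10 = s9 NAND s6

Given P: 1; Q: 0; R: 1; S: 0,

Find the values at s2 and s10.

s2 = 0  s10 = 1

s1 = P OR R = 1 OR 1 = 1
s2 = NOT s1 = NOT 1 = 0
s3 = Q AND S = 0 AND 0 = 0
s4 = S OR R = 0 OR 1 = 1
s5 = S AND s1 = 0 AND 1 = 0
s6 = s4 NOR R = 1 NOR 1 = 0
s9 = s5 AND S AND s3 = 0 AND 0 AND 0 = 0
s10 = s9 NAND s6 = 0 NAND 0 = 1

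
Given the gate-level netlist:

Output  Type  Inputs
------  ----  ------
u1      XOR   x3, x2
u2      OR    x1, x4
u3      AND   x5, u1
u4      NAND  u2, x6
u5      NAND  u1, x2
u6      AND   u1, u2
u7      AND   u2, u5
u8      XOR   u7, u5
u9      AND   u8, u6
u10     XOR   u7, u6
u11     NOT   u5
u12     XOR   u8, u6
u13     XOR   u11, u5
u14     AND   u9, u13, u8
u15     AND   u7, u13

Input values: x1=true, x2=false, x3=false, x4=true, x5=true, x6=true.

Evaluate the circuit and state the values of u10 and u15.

u10 = true, u15 = true

u1 = x3 XOR x2 = false XOR false = false
u2 = x1 OR x4 = true OR true = true
u5 = u1 NAND x2 = false NAND false = true
u6 = u1 AND u2 = false AND true = false
u7 = u2 AND u5 = true AND true = true
u10 = u7 XOR u6 = true XOR false = true
u11 = NOT u5 = NOT true = false
u13 = u11 XOR u5 = false XOR true = true
u15 = u7 AND u13 = true AND true = true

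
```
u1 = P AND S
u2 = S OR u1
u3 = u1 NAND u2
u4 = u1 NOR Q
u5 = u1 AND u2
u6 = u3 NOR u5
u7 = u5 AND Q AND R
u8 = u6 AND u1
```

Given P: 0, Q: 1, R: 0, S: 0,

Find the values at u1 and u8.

u1 = P AND S = 0 AND 0 = 0
u2 = S OR u1 = 0 OR 0 = 0
u3 = u1 NAND u2 = 0 NAND 0 = 1
u5 = u1 AND u2 = 0 AND 0 = 0
u6 = u3 NOR u5 = 1 NOR 0 = 0
u8 = u6 AND u1 = 0 AND 0 = 0

u1 = 0  u8 = 0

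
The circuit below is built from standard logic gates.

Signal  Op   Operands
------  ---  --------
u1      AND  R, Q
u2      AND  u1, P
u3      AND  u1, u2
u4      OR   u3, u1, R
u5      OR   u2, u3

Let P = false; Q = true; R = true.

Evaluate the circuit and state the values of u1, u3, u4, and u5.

u1 = true; u3 = false; u4 = true; u5 = false

u1 = R AND Q = true AND true = true
u2 = u1 AND P = true AND false = false
u3 = u1 AND u2 = true AND false = false
u4 = u3 OR u1 OR R = false OR true OR true = true
u5 = u2 OR u3 = false OR false = false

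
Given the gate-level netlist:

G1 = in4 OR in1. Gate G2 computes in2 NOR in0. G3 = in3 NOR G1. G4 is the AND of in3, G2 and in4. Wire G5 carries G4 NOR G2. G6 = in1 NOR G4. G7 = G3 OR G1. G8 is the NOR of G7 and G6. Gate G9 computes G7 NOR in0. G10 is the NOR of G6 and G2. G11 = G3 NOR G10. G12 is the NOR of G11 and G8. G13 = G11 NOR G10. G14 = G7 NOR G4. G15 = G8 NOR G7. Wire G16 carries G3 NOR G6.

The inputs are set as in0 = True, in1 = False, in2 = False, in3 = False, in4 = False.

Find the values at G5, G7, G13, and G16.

G5 = True  G7 = True  G13 = True  G16 = False

G1 = in4 OR in1 = False OR False = False
G2 = in2 NOR in0 = False NOR True = False
G3 = in3 NOR G1 = False NOR False = True
G4 = in3 AND G2 AND in4 = False AND False AND False = False
G5 = G4 NOR G2 = False NOR False = True
G6 = in1 NOR G4 = False NOR False = True
G7 = G3 OR G1 = True OR False = True
G10 = G6 NOR G2 = True NOR False = False
G11 = G3 NOR G10 = True NOR False = False
G13 = G11 NOR G10 = False NOR False = True
G16 = G3 NOR G6 = True NOR True = False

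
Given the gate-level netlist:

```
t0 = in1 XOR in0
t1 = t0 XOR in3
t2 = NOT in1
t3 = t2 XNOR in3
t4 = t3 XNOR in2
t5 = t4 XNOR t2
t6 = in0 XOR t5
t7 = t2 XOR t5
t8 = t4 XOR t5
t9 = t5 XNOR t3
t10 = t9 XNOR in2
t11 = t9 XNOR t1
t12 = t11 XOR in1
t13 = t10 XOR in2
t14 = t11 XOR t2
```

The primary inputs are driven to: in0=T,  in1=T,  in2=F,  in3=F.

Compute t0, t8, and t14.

t0 = F, t8 = T, t14 = F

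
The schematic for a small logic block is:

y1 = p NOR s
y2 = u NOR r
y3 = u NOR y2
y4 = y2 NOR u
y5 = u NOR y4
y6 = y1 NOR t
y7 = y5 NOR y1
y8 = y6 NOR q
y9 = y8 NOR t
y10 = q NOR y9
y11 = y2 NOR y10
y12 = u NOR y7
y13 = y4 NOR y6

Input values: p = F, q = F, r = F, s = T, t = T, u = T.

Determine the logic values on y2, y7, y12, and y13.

y2 = F; y7 = T; y12 = F; y13 = T

y1 = p NOR s = F NOR T = F
y2 = u NOR r = T NOR F = F
y4 = y2 NOR u = F NOR T = F
y5 = u NOR y4 = T NOR F = F
y6 = y1 NOR t = F NOR T = F
y7 = y5 NOR y1 = F NOR F = T
y12 = u NOR y7 = T NOR T = F
y13 = y4 NOR y6 = F NOR F = T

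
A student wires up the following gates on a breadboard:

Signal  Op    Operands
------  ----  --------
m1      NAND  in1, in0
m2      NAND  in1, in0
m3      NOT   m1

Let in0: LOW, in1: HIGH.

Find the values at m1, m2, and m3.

m1 = in1 NAND in0 = HIGH NAND LOW = HIGH
m2 = in1 NAND in0 = HIGH NAND LOW = HIGH
m3 = NOT m1 = NOT HIGH = LOW

m1 = HIGH, m2 = HIGH, m3 = LOW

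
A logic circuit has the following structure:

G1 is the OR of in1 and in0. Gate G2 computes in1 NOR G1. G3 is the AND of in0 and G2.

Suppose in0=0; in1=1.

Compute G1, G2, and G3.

G1 = in1 OR in0 = 1 OR 0 = 1
G2 = in1 NOR G1 = 1 NOR 1 = 0
G3 = in0 AND G2 = 0 AND 0 = 0

G1 = 1, G2 = 0, G3 = 0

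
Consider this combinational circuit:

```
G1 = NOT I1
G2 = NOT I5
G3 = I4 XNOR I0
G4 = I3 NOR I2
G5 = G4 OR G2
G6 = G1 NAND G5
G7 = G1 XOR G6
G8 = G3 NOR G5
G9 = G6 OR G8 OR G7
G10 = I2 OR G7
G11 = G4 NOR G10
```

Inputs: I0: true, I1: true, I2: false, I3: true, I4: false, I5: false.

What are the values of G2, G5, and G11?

G1 = NOT I1 = NOT true = false
G2 = NOT I5 = NOT false = true
G4 = I3 NOR I2 = true NOR false = false
G5 = G4 OR G2 = false OR true = true
G6 = G1 NAND G5 = false NAND true = true
G7 = G1 XOR G6 = false XOR true = true
G10 = I2 OR G7 = false OR true = true
G11 = G4 NOR G10 = false NOR true = false

G2 = true, G5 = true, G11 = false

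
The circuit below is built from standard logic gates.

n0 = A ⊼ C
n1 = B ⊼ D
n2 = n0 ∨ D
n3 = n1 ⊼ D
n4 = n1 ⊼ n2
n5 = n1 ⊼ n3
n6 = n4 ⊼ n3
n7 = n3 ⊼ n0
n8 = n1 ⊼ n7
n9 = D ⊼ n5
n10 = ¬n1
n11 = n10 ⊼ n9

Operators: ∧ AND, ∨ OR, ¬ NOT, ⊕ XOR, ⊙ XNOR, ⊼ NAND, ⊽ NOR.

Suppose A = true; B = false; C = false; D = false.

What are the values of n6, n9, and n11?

n0 = A NAND C = true NAND false = true
n1 = B NAND D = false NAND false = true
n2 = n0 OR D = true OR false = true
n3 = n1 NAND D = true NAND false = true
n4 = n1 NAND n2 = true NAND true = false
n5 = n1 NAND n3 = true NAND true = false
n6 = n4 NAND n3 = false NAND true = true
n9 = D NAND n5 = false NAND false = true
n10 = NOT n1 = NOT true = false
n11 = n10 NAND n9 = false NAND true = true

n6 = true; n9 = true; n11 = true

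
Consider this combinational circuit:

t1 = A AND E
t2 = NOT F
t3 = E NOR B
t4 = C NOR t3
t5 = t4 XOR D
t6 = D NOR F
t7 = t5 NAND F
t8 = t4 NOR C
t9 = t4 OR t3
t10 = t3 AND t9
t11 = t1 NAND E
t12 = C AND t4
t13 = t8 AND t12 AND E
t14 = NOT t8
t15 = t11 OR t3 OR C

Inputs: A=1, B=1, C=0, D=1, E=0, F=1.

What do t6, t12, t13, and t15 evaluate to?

t6 = 0, t12 = 0, t13 = 0, t15 = 1

t1 = A AND E = 1 AND 0 = 0
t3 = E NOR B = 0 NOR 1 = 0
t4 = C NOR t3 = 0 NOR 0 = 1
t6 = D NOR F = 1 NOR 1 = 0
t8 = t4 NOR C = 1 NOR 0 = 0
t11 = t1 NAND E = 0 NAND 0 = 1
t12 = C AND t4 = 0 AND 1 = 0
t13 = t8 AND t12 AND E = 0 AND 0 AND 0 = 0
t15 = t11 OR t3 OR C = 1 OR 0 OR 0 = 1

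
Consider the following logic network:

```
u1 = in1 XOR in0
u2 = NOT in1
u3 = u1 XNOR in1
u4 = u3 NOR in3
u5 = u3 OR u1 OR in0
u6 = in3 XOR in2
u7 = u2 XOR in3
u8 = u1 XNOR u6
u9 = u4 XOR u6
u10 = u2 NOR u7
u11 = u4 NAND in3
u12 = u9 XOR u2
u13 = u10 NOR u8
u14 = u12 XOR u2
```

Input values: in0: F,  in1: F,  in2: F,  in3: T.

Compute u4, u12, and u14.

u1 = in1 XOR in0 = F XOR F = F
u2 = NOT in1 = NOT F = T
u3 = u1 XNOR in1 = F XNOR F = T
u4 = u3 NOR in3 = T NOR T = F
u6 = in3 XOR in2 = T XOR F = T
u9 = u4 XOR u6 = F XOR T = T
u12 = u9 XOR u2 = T XOR T = F
u14 = u12 XOR u2 = F XOR T = T

u4 = F  u12 = F  u14 = T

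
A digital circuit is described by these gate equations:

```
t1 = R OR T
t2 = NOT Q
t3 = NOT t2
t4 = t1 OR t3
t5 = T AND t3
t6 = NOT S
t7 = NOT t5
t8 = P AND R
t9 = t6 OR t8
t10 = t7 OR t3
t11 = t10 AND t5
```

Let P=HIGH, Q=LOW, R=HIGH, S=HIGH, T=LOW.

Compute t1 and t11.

t1 = R OR T = HIGH OR LOW = HIGH
t2 = NOT Q = NOT LOW = HIGH
t3 = NOT t2 = NOT HIGH = LOW
t5 = T AND t3 = LOW AND LOW = LOW
t7 = NOT t5 = NOT LOW = HIGH
t10 = t7 OR t3 = HIGH OR LOW = HIGH
t11 = t10 AND t5 = HIGH AND LOW = LOW

t1 = HIGH; t11 = LOW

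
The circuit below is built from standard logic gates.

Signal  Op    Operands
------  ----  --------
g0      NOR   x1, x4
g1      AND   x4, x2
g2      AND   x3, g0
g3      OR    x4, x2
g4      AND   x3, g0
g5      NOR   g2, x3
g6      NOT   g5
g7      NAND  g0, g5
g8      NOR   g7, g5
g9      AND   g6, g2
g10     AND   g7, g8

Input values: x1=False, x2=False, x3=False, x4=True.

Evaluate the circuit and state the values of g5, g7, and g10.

g5 = True  g7 = True  g10 = False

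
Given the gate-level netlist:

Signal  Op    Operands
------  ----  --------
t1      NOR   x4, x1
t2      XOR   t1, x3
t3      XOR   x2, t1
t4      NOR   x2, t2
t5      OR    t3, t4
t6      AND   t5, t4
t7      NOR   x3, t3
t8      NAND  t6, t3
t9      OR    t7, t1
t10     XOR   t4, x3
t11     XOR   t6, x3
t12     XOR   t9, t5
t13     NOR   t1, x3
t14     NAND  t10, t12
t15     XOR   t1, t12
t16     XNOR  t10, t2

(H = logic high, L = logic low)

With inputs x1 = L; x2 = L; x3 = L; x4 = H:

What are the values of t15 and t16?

t15 = L, t16 = L

t1 = x4 NOR x1 = H NOR L = L
t2 = t1 XOR x3 = L XOR L = L
t3 = x2 XOR t1 = L XOR L = L
t4 = x2 NOR t2 = L NOR L = H
t5 = t3 OR t4 = L OR H = H
t7 = x3 NOR t3 = L NOR L = H
t9 = t7 OR t1 = H OR L = H
t10 = t4 XOR x3 = H XOR L = H
t12 = t9 XOR t5 = H XOR H = L
t15 = t1 XOR t12 = L XOR L = L
t16 = t10 XNOR t2 = H XNOR L = L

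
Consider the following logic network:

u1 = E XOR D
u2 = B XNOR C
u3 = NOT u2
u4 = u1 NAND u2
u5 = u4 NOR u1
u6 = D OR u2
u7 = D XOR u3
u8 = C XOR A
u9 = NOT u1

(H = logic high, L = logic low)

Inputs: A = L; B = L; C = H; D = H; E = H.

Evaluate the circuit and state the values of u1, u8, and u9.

u1 = E XOR D = H XOR H = L
u8 = C XOR A = H XOR L = H
u9 = NOT u1 = NOT L = H

u1 = L, u8 = H, u9 = H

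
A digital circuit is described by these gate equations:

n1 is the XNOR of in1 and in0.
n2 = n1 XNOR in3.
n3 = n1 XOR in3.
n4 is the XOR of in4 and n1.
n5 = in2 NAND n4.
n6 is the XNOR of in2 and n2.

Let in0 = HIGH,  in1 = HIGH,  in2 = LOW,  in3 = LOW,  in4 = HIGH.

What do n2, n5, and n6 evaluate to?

n2 = LOW, n5 = HIGH, n6 = HIGH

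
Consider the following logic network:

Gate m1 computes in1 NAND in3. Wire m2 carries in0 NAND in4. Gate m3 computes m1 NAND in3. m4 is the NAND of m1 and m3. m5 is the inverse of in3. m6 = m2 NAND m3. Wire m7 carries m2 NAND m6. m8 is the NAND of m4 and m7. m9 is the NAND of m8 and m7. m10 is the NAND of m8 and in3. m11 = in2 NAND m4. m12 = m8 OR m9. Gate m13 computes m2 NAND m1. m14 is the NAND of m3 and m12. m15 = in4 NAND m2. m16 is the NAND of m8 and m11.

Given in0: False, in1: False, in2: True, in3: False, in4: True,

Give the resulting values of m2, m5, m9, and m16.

m2 = True; m5 = True; m9 = False; m16 = False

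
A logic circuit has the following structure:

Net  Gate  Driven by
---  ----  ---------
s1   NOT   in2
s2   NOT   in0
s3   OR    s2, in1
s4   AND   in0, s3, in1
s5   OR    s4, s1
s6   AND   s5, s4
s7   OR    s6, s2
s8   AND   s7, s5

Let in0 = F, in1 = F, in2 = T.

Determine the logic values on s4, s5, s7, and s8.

s4 = F, s5 = F, s7 = T, s8 = F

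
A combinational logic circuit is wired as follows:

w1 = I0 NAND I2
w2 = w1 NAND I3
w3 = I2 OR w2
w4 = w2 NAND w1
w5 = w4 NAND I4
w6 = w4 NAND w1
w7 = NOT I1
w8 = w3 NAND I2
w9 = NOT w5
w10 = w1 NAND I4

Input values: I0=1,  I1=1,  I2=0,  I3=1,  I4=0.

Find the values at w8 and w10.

w8 = 1  w10 = 1

w1 = I0 NAND I2 = 1 NAND 0 = 1
w2 = w1 NAND I3 = 1 NAND 1 = 0
w3 = I2 OR w2 = 0 OR 0 = 0
w8 = w3 NAND I2 = 0 NAND 0 = 1
w10 = w1 NAND I4 = 1 NAND 0 = 1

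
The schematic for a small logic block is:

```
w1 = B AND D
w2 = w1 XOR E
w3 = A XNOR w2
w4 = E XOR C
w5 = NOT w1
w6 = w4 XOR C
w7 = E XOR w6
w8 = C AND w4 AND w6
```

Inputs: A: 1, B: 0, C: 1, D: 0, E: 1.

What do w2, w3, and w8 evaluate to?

w2 = 1, w3 = 1, w8 = 0

w1 = B AND D = 0 AND 0 = 0
w2 = w1 XOR E = 0 XOR 1 = 1
w3 = A XNOR w2 = 1 XNOR 1 = 1
w4 = E XOR C = 1 XOR 1 = 0
w6 = w4 XOR C = 0 XOR 1 = 1
w8 = C AND w4 AND w6 = 1 AND 0 AND 1 = 0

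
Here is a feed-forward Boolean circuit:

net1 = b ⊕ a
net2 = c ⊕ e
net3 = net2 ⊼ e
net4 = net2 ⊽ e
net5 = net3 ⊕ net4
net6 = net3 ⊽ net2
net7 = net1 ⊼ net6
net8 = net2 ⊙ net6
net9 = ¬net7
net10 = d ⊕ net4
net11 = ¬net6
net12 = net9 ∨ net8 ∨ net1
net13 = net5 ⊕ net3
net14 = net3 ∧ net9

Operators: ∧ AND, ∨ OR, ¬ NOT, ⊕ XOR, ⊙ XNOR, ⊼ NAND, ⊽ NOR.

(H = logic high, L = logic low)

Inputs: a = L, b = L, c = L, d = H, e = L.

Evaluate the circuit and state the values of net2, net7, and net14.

net2 = L  net7 = H  net14 = L

net1 = b XOR a = L XOR L = L
net2 = c XOR e = L XOR L = L
net3 = net2 NAND e = L NAND L = H
net6 = net3 NOR net2 = H NOR L = L
net7 = net1 NAND net6 = L NAND L = H
net9 = NOT net7 = NOT H = L
net14 = net3 AND net9 = H AND L = L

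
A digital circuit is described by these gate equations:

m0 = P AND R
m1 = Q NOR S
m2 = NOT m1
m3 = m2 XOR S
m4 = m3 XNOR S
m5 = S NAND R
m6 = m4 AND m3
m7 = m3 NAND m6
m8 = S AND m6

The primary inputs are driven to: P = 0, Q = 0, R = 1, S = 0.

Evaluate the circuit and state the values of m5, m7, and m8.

m5 = 1, m7 = 1, m8 = 0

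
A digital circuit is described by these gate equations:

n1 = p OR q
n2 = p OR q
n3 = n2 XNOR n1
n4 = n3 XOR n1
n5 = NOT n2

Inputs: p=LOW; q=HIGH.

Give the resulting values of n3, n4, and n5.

n3 = HIGH; n4 = LOW; n5 = LOW

n1 = p OR q = LOW OR HIGH = HIGH
n2 = p OR q = LOW OR HIGH = HIGH
n3 = n2 XNOR n1 = HIGH XNOR HIGH = HIGH
n4 = n3 XOR n1 = HIGH XOR HIGH = LOW
n5 = NOT n2 = NOT HIGH = LOW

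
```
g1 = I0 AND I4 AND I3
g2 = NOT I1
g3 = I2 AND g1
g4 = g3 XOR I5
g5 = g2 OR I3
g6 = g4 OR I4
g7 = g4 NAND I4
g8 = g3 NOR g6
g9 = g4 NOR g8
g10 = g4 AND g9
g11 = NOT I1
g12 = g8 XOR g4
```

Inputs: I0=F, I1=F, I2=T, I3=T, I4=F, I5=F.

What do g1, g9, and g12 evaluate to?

g1 = I0 AND I4 AND I3 = F AND F AND T = F
g3 = I2 AND g1 = T AND F = F
g4 = g3 XOR I5 = F XOR F = F
g6 = g4 OR I4 = F OR F = F
g8 = g3 NOR g6 = F NOR F = T
g9 = g4 NOR g8 = F NOR T = F
g12 = g8 XOR g4 = T XOR F = T

g1 = F; g9 = F; g12 = T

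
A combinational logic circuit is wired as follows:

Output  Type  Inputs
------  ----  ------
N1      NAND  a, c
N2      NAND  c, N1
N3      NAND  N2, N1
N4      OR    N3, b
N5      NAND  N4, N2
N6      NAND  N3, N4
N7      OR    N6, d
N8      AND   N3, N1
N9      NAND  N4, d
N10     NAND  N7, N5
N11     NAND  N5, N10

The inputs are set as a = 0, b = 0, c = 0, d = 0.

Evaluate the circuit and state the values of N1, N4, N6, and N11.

N1 = 1, N4 = 0, N6 = 1, N11 = 1

N1 = a NAND c = 0 NAND 0 = 1
N2 = c NAND N1 = 0 NAND 1 = 1
N3 = N2 NAND N1 = 1 NAND 1 = 0
N4 = N3 OR b = 0 OR 0 = 0
N5 = N4 NAND N2 = 0 NAND 1 = 1
N6 = N3 NAND N4 = 0 NAND 0 = 1
N7 = N6 OR d = 1 OR 0 = 1
N10 = N7 NAND N5 = 1 NAND 1 = 0
N11 = N5 NAND N10 = 1 NAND 0 = 1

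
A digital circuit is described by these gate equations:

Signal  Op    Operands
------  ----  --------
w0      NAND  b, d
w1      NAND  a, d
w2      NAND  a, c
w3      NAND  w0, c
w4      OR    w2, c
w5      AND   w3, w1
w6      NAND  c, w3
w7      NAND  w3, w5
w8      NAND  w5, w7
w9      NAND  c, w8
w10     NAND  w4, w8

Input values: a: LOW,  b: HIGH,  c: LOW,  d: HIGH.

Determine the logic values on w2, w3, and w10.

w0 = b NAND d = HIGH NAND HIGH = LOW
w1 = a NAND d = LOW NAND HIGH = HIGH
w2 = a NAND c = LOW NAND LOW = HIGH
w3 = w0 NAND c = LOW NAND LOW = HIGH
w4 = w2 OR c = HIGH OR LOW = HIGH
w5 = w3 AND w1 = HIGH AND HIGH = HIGH
w7 = w3 NAND w5 = HIGH NAND HIGH = LOW
w8 = w5 NAND w7 = HIGH NAND LOW = HIGH
w10 = w4 NAND w8 = HIGH NAND HIGH = LOW

w2 = HIGH, w3 = HIGH, w10 = LOW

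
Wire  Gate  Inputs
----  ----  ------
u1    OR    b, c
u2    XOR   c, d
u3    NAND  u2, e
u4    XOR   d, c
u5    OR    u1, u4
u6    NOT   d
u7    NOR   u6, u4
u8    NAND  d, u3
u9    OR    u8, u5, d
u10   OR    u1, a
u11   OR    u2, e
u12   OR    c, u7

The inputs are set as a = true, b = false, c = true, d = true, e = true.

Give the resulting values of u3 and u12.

u2 = c XOR d = true XOR true = false
u3 = u2 NAND e = false NAND true = true
u4 = d XOR c = true XOR true = false
u6 = NOT d = NOT true = false
u7 = u6 NOR u4 = false NOR false = true
u12 = c OR u7 = true OR true = true

u3 = true, u12 = true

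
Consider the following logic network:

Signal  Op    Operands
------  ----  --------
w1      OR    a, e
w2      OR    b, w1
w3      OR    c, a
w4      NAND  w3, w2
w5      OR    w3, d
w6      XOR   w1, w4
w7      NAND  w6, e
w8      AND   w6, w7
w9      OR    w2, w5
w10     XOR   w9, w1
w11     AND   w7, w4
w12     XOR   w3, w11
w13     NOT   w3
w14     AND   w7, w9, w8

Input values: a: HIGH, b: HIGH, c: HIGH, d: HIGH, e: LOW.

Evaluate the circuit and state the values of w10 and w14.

w10 = LOW, w14 = HIGH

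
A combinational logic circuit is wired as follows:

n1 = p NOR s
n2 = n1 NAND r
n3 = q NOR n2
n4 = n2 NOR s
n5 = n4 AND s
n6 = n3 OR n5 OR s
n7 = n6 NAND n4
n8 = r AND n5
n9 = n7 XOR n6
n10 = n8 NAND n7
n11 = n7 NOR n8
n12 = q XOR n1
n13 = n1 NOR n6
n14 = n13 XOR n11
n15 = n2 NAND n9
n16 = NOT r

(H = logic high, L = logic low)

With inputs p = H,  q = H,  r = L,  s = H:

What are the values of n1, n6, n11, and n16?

n1 = L; n6 = H; n11 = L; n16 = H

n1 = p NOR s = H NOR H = L
n2 = n1 NAND r = L NAND L = H
n3 = q NOR n2 = H NOR H = L
n4 = n2 NOR s = H NOR H = L
n5 = n4 AND s = L AND H = L
n6 = n3 OR n5 OR s = L OR L OR H = H
n7 = n6 NAND n4 = H NAND L = H
n8 = r AND n5 = L AND L = L
n11 = n7 NOR n8 = H NOR L = L
n16 = NOT r = NOT L = H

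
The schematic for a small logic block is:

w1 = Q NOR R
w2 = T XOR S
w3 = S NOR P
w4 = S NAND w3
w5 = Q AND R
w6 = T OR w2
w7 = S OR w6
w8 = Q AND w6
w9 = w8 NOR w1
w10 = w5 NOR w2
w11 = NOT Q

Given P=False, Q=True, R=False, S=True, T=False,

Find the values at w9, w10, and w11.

w9 = False; w10 = False; w11 = False

w1 = Q NOR R = True NOR False = False
w2 = T XOR S = False XOR True = True
w5 = Q AND R = True AND False = False
w6 = T OR w2 = False OR True = True
w8 = Q AND w6 = True AND True = True
w9 = w8 NOR w1 = True NOR False = False
w10 = w5 NOR w2 = False NOR True = False
w11 = NOT Q = NOT True = False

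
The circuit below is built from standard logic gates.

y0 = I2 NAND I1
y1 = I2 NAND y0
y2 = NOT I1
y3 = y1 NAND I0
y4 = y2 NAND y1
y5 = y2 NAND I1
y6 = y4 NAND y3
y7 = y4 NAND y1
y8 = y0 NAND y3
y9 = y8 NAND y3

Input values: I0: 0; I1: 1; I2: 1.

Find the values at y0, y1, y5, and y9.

y0 = 0, y1 = 1, y5 = 1, y9 = 0

y0 = I2 NAND I1 = 1 NAND 1 = 0
y1 = I2 NAND y0 = 1 NAND 0 = 1
y2 = NOT I1 = NOT 1 = 0
y3 = y1 NAND I0 = 1 NAND 0 = 1
y5 = y2 NAND I1 = 0 NAND 1 = 1
y8 = y0 NAND y3 = 0 NAND 1 = 1
y9 = y8 NAND y3 = 1 NAND 1 = 0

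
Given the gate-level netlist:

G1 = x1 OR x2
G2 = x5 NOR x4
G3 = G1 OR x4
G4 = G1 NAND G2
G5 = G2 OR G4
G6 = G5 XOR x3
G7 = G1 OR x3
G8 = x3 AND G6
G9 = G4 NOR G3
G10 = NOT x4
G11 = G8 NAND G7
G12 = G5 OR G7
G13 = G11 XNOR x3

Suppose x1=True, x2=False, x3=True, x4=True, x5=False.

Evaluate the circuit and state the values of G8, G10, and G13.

G8 = False  G10 = False  G13 = True

G1 = x1 OR x2 = True OR False = True
G2 = x5 NOR x4 = False NOR True = False
G4 = G1 NAND G2 = True NAND False = True
G5 = G2 OR G4 = False OR True = True
G6 = G5 XOR x3 = True XOR True = False
G7 = G1 OR x3 = True OR True = True
G8 = x3 AND G6 = True AND False = False
G10 = NOT x4 = NOT True = False
G11 = G8 NAND G7 = False NAND True = True
G13 = G11 XNOR x3 = True XNOR True = True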